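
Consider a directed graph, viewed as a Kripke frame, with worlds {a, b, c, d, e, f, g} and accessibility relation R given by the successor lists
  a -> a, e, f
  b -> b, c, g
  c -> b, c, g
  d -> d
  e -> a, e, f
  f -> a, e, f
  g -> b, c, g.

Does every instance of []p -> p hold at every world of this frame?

The schema T characterises exactly the reflexive frames.
Reflexive: yes — every world is R-related to itself.

Yes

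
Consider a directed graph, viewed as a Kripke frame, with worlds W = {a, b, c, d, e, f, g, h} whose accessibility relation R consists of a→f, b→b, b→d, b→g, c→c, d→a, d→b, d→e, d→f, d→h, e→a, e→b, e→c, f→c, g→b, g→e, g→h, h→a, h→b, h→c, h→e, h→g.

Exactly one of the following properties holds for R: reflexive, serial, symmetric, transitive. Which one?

serial

Reflexive: no — a is not related to itself.
Serial: yes — every world has a successor (e.g. a R f).
Symmetric: no — a R f but not f R a.
Transitive: no — a R f and f R c, but not a R c.
Only serial holds.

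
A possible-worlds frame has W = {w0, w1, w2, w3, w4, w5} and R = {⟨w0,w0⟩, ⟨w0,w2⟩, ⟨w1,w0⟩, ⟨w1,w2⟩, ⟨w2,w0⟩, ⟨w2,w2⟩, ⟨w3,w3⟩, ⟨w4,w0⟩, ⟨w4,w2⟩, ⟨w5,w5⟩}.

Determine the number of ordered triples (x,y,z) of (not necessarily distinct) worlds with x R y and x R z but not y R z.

R is Euclidean; there are no such tuples.

0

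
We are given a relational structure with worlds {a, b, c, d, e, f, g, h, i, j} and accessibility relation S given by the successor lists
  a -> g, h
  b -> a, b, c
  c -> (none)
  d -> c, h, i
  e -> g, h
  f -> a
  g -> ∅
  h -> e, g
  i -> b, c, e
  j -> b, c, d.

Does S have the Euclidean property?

No

Euclidean: no — a S g and a S h, but not g S h.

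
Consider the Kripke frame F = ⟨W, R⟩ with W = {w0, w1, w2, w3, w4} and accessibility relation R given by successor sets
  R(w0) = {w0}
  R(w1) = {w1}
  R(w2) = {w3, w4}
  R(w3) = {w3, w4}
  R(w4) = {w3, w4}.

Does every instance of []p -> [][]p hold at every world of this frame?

Yes

By correspondence theory, 4 is valid on a frame iff R is transitive.
Transitive: yes — every two-step R-path is closed by a direct edge.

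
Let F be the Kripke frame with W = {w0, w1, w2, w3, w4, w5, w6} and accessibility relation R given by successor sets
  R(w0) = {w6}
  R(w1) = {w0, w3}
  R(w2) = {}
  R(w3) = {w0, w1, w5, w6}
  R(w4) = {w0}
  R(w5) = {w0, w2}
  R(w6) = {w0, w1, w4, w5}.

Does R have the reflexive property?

Reflexive: no — w0 is not related to itself.

No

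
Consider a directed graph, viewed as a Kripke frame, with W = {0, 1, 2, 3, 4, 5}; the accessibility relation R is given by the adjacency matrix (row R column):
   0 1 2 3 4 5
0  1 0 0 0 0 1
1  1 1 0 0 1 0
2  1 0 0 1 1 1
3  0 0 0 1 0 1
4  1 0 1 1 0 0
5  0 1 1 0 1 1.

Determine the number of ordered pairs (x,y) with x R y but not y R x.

Enumerating: (0,5), (1,0), (1,4), (2,0), (2,3), (3,5), (4,0), (4,3), (5,1), (5,4).

10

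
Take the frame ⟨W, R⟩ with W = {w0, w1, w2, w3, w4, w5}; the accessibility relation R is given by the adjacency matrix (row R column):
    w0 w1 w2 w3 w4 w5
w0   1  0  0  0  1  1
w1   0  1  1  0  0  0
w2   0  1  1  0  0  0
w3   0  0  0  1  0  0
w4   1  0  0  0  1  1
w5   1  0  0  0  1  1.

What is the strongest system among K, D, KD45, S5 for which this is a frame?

S5

Serial (axiom D): yes — every world has a successor (e.g. w0 R w0).
Euclidean (axiom 5): yes — any two successors of a common world are R-related.
Transitive (axiom 4): yes — every two-step R-path is closed by a direct edge.
Reflexive (axiom T): yes — every world is R-related to itself.
So F validates K, D, KD45, S5. The strongest is S5.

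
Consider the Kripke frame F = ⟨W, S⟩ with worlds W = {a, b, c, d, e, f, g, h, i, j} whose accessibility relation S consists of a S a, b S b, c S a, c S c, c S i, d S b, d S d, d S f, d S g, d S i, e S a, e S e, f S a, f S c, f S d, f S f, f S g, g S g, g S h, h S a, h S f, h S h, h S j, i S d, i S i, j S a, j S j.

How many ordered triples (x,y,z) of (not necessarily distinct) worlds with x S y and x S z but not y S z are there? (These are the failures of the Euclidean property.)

Enumerating: (c,a,c), (c,a,i), (c,i,a), (c,i,c), (d,b,d), (d,b,f), (d,b,g), (d,b,i), (d,f,b), (d,f,i), (d,g,b), (d,g,d), … and 28 more.
Total: 40.

40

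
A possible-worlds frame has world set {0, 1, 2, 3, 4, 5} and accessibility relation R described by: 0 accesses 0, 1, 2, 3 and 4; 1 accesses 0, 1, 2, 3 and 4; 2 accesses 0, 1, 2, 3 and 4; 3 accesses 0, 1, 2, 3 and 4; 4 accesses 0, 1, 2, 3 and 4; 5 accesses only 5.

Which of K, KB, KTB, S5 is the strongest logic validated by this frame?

Symmetric (axiom B): yes — every pair in R has its reverse in R.
Reflexive (axiom T): yes — every world is R-related to itself.
Euclidean (axiom 5): yes — any two successors of a common world are R-related.
So F validates K, KB, KTB, S5. The strongest is S5.

S5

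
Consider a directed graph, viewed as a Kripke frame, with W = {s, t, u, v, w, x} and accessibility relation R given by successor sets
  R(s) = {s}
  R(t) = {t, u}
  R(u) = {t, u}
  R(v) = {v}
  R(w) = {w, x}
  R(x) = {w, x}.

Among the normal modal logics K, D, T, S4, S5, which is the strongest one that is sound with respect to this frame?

S5

Serial (axiom D): yes — every world has a successor (e.g. s R s).
Reflexive (axiom T): yes — every world is R-related to itself.
Transitive (axiom 4): yes — every two-step R-path is closed by a direct edge.
Euclidean (axiom 5): yes — any two successors of a common world are R-related.
So F validates K, D, T, S4, S5. The strongest is S5.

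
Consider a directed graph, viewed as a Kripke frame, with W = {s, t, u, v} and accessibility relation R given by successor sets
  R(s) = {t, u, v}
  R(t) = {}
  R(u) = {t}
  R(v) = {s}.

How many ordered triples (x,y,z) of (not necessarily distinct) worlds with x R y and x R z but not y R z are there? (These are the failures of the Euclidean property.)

Enumerating: (s,t,t), (s,t,u), (s,t,v), (s,u,u), (s,u,v), (s,v,t), (s,v,u), (s,v,v), (u,t,t), (v,s,s).

10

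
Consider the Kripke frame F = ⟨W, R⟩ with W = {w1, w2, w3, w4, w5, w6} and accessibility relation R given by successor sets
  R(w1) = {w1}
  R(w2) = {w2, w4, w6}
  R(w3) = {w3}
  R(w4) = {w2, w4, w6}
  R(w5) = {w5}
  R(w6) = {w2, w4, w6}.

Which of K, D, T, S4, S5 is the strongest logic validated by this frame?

S5

Serial (axiom D): yes — every world has a successor (e.g. w1 R w1).
Reflexive (axiom T): yes — every world is R-related to itself.
Transitive (axiom 4): yes — every two-step R-path is closed by a direct edge.
Euclidean (axiom 5): yes — any two successors of a common world are R-related.
So F validates K, D, T, S4, S5. The strongest is S5.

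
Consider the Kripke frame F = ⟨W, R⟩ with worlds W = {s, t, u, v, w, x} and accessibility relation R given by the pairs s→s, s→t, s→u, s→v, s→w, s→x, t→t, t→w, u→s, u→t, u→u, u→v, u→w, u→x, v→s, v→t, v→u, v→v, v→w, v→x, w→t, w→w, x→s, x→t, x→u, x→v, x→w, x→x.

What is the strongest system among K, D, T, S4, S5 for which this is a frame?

S4

Serial (axiom D): yes — every world has a successor (e.g. s R s).
Reflexive (axiom T): yes — every world is R-related to itself.
Transitive (axiom 4): yes — every two-step R-path is closed by a direct edge.
Euclidean (axiom 5): no — s R t and s R u, but not t R u.
So F validates K, D, T, S4; S5 would additionally require R to be Euclidean. The strongest is S4.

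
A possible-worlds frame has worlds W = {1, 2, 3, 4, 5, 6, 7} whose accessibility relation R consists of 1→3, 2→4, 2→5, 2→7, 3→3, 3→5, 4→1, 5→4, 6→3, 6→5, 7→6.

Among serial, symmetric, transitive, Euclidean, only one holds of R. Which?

serial

Serial: yes — every world has a successor (e.g. 1 R 3).
Symmetric: no — 1 R 3 but not 3 R 1.
Transitive: no — 1 R 3 and 3 R 5, but not 1 R 5.
Euclidean: no — 2 R 4 and 2 R 5, but not 4 R 5.
Only serial holds.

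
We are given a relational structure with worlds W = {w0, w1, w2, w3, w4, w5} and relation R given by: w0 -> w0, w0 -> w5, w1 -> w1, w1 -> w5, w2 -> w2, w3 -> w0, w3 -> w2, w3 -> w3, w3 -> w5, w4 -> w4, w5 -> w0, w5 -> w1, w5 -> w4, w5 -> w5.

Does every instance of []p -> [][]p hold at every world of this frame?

The schema 4 characterises exactly the transitive frames.
Transitive: no — w0 R w5 and w5 R w1, but not w0 R w1.

No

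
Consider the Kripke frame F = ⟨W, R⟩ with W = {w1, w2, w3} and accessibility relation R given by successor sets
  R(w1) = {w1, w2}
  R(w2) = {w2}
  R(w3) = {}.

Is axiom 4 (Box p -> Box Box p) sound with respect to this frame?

Yes

Axiom 4 corresponds to the accessibility relation being transitive.
Transitive: yes — every two-step R-path is closed by a direct edge.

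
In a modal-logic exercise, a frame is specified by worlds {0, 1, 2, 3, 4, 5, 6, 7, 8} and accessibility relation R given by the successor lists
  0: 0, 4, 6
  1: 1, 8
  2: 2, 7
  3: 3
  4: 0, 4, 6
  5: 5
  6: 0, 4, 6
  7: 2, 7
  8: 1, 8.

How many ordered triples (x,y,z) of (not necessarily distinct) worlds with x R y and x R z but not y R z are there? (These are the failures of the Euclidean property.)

0

R is Euclidean; there are no such tuples.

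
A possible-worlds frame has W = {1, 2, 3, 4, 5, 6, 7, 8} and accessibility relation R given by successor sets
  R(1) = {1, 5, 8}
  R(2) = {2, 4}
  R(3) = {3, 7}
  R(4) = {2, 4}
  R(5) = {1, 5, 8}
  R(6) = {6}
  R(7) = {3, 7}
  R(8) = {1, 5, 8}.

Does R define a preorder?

Reflexive: yes — every world is R-related to itself.
Transitive: yes — every two-step R-path is closed by a direct edge.
So R is a preorder.

Yes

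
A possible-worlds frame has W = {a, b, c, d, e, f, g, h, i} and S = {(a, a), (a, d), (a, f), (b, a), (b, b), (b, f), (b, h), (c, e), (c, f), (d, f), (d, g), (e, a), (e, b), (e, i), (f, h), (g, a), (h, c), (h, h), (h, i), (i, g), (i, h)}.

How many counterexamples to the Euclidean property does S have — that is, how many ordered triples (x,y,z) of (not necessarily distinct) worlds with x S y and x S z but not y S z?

Enumerating: (a,d,a), (a,d,d), (a,f,a), (a,f,d), (a,f,f), (b,a,b), (b,a,h), (b,f,a), (b,f,b), (b,f,f), (b,h,a), (b,h,b), … and 23 more.
Total: 35.

35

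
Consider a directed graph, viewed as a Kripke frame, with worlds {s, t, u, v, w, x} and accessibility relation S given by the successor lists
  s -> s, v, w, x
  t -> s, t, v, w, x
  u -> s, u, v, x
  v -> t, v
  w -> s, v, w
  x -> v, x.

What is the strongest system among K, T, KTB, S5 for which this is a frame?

Reflexive (axiom T): yes — every world is S-related to itself.
Symmetric (axiom B): no — s S v but not v S s.
Euclidean (axiom 5): no — s S v and s S w, but not v S w.
So F validates K, T; KTB would additionally require S to be symmetric. The strongest is T.

T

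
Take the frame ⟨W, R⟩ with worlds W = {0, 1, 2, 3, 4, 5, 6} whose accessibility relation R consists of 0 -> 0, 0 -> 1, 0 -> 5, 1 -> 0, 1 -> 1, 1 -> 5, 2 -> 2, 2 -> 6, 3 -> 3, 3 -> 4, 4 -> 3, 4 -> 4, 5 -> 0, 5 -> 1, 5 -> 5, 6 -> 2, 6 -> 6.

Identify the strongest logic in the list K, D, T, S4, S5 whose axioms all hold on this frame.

Serial (axiom D): yes — every world has a successor (e.g. 0 R 0).
Reflexive (axiom T): yes — every world is R-related to itself.
Transitive (axiom 4): yes — every two-step R-path is closed by a direct edge.
Euclidean (axiom 5): yes — any two successors of a common world are R-related.
So F validates K, D, T, S4, S5. The strongest is S5.

S5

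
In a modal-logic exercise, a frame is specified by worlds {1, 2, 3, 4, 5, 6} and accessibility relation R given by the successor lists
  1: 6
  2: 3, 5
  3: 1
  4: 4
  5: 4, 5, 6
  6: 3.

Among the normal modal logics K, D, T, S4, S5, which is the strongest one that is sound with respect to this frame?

D

Serial (axiom D): yes — every world has a successor (e.g. 1 R 6).
Reflexive (axiom T): no — 1 is not related to itself.
Transitive (axiom 4): no — 1 R 6 and 6 R 3, but not 1 R 3.
Euclidean (axiom 5): no — 2 R 3 and 2 R 5, but not 3 R 5.
So F validates K, D; T would additionally require R to be reflexive. The strongest is D.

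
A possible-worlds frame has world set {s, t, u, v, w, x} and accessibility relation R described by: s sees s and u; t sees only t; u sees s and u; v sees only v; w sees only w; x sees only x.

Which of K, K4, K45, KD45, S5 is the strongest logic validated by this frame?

Transitive (axiom 4): yes — every two-step R-path is closed by a direct edge.
Euclidean (axiom 5): yes — any two successors of a common world are R-related.
Serial (axiom D): yes — every world has a successor (e.g. s R s).
Reflexive (axiom T): yes — every world is R-related to itself.
So F validates K, K4, K45, KD45, S5. The strongest is S5.

S5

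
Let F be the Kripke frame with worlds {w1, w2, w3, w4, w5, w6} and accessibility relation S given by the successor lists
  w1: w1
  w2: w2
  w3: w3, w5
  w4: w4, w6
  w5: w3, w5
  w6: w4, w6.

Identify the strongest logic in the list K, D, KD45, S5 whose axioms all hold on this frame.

Serial (axiom D): yes — every world has a successor (e.g. w1 S w1).
Euclidean (axiom 5): yes — any two successors of a common world are S-related.
Transitive (axiom 4): yes — every two-step S-path is closed by a direct edge.
Reflexive (axiom T): yes — every world is S-related to itself.
So F validates K, D, KD45, S5. The strongest is S5.

S5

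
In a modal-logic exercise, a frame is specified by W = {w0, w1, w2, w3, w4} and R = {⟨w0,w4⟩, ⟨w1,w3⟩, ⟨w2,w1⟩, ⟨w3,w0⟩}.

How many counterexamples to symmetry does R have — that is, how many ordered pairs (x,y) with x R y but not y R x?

4

Enumerating: (w0,w4), (w1,w3), (w2,w1), (w3,w0).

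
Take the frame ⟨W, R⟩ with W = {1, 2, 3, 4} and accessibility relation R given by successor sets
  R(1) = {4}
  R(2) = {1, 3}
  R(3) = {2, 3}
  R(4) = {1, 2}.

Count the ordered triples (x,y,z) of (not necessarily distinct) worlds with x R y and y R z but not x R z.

Enumerating: (1,4,1), (1,4,2), (2,1,4), (2,3,2), (3,2,1), (4,1,4), (4,2,3).

7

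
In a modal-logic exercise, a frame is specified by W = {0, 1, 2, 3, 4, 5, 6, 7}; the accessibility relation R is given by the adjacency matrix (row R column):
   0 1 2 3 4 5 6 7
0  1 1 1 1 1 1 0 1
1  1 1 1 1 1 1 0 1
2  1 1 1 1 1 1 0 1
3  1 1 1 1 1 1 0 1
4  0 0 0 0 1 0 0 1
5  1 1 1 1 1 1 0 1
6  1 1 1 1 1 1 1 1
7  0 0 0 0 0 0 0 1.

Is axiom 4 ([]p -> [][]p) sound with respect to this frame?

Yes

The schema 4 characterises exactly the transitive frames.
Transitive: yes — every two-step R-path is closed by a direct edge.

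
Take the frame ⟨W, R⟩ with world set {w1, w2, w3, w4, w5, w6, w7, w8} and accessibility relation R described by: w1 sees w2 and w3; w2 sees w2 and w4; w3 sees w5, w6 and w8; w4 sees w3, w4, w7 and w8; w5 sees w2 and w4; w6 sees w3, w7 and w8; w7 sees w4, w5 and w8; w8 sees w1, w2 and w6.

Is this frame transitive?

Transitive: no — w1 R w2 and w2 R w4, but not w1 R w4.

No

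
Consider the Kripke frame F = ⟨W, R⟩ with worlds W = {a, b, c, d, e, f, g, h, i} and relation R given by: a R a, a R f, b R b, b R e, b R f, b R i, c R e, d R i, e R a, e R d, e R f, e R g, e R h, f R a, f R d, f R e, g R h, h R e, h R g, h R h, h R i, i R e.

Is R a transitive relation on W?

Transitive: no — a R f and f R d, but not a R d.

No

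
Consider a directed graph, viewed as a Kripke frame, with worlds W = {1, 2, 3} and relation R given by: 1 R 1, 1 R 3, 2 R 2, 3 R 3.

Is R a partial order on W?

Reflexive: yes — every world is R-related to itself.
Transitive: yes — every two-step R-path is closed by a direct edge.
Antisymmetric: yes — no distinct pair is related both ways.
So R is a partial order.

Yes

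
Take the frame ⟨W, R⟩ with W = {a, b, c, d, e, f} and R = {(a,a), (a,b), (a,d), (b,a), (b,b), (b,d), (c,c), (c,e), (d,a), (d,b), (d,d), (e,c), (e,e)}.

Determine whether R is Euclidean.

Yes

Euclidean: yes — any two successors of a common world are R-related.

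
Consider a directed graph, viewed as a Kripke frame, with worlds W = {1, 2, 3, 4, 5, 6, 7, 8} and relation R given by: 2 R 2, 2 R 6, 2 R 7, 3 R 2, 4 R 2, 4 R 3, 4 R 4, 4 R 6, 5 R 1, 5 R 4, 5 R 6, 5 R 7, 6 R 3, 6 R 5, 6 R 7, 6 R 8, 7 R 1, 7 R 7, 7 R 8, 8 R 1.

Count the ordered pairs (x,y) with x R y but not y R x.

15

Enumerating: (2,6), (2,7), (3,2), (4,2), (4,3), (4,6), (5,1), (5,4), (5,7), (6,3), (6,7), (6,8), (7,1), (7,8), (8,1).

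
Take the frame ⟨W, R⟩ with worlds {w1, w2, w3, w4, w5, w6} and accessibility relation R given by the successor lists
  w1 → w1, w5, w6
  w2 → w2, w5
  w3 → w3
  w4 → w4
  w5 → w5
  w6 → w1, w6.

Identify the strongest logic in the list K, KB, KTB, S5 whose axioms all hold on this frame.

K

Symmetric (axiom B): no — w1 R w5 but not w5 R w1.
Reflexive (axiom T): yes — every world is R-related to itself.
Euclidean (axiom 5): no — w1 R w5 and w1 R w6, but not w5 R w6.
So F validates K; KB would additionally require R to be symmetric. The strongest is K.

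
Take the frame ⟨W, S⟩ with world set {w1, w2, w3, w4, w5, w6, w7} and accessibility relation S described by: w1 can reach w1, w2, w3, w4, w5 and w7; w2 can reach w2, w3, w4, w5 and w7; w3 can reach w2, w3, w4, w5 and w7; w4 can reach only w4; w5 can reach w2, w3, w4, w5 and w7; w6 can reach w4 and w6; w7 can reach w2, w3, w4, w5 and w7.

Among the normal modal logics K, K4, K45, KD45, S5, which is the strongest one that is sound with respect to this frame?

Transitive (axiom 4): yes — every two-step S-path is closed by a direct edge.
Euclidean (axiom 5): no — w1 S w4 and w1 S w2, but not w4 S w2.
Serial (axiom D): yes — every world has a successor (e.g. w1 S w1).
Reflexive (axiom T): yes — every world is S-related to itself.
So F validates K, K4; K45 would additionally require S to be Euclidean. The strongest is K4.

K4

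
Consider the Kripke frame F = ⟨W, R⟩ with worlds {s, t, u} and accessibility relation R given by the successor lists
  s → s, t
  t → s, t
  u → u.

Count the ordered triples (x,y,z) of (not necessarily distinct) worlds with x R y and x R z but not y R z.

0

R is Euclidean; there are no such tuples.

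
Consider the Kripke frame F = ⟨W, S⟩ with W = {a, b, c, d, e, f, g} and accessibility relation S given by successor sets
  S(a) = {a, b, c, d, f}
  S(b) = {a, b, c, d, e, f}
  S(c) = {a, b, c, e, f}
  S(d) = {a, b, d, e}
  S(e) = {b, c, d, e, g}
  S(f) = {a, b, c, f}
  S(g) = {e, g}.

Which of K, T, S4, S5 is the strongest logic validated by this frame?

Reflexive (axiom T): yes — every world is S-related to itself.
Transitive (axiom 4): no — a S b and b S e, but not a S e.
Euclidean (axiom 5): no — a S c and a S d, but not c S d.
So F validates K, T; S4 would additionally require S to be transitive. The strongest is T.

T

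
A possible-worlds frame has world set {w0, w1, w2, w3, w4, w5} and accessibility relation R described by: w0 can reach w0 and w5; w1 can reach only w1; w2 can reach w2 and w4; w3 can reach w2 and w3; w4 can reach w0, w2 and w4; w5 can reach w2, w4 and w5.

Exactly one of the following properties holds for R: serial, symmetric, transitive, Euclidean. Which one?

Serial: yes — every world has a successor (e.g. w0 R w0).
Symmetric: no — w0 R w5 but not w5 R w0.
Transitive: no — w0 R w5 and w5 R w2, but not w0 R w2.
Euclidean: no — w4 R w0 and w4 R w2, but not w0 R w2.
Only serial holds.

serial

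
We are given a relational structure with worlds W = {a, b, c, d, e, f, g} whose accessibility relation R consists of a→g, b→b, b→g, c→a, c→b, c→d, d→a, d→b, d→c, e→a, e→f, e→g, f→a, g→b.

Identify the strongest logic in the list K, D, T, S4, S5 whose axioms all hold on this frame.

D

Serial (axiom D): yes — every world has a successor (e.g. a R g).
Reflexive (axiom T): no — a is not related to itself.
Transitive (axiom 4): no — a R g and g R b, but not a R b.
Euclidean (axiom 5): no — c R a and c R b, but not a R b.
So F validates K, D; T would additionally require R to be reflexive. The strongest is D.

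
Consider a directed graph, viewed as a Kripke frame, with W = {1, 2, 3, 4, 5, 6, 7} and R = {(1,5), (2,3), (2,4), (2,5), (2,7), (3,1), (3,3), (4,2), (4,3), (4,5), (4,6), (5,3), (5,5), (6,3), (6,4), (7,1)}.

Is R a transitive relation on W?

No

Transitive: no — 1 R 5 and 5 R 3, but not 1 R 3.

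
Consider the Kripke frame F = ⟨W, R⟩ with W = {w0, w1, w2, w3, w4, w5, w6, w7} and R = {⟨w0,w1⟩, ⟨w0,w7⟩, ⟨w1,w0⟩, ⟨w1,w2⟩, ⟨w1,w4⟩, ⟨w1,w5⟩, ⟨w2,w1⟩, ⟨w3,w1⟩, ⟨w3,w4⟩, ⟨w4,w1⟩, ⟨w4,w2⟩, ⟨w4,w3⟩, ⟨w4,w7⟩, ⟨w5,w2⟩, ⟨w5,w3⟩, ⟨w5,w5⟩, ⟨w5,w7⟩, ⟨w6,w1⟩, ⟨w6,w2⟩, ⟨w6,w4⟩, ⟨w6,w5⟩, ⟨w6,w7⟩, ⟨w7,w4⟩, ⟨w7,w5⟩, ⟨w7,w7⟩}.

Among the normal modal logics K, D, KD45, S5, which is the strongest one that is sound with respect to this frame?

D

Serial (axiom D): yes — every world has a successor (e.g. w0 R w1).
Euclidean (axiom 5): no — w0 R w1 and w0 R w7, but not w1 R w7.
Transitive (axiom 4): no — w0 R w1 and w1 R w2, but not w0 R w2.
Reflexive (axiom T): no — w0 is not related to itself.
So F validates K, D; KD45 would additionally require R to be Euclidean and transitive. The strongest is D.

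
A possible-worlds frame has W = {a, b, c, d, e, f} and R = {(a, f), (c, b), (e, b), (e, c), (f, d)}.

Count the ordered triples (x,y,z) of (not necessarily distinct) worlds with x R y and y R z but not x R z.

1

Enumerating: (a,f,d).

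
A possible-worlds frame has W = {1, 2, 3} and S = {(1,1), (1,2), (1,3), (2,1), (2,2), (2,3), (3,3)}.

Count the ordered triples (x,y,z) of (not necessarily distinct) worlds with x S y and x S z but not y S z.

Enumerating: (1,3,1), (1,3,2), (2,3,1), (2,3,2).

4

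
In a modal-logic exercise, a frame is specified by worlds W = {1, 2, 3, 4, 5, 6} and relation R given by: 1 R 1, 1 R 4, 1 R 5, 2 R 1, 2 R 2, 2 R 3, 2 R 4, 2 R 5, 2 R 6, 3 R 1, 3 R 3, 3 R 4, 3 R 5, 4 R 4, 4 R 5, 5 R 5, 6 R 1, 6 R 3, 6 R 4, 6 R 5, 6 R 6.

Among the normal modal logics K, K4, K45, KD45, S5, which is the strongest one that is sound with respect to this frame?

Transitive (axiom 4): yes — every two-step R-path is closed by a direct edge.
Euclidean (axiom 5): no — 1 R 5 and 1 R 4, but not 5 R 4.
Serial (axiom D): yes — every world has a successor (e.g. 1 R 1).
Reflexive (axiom T): yes — every world is R-related to itself.
So F validates K, K4; K45 would additionally require R to be Euclidean. The strongest is K4.

K4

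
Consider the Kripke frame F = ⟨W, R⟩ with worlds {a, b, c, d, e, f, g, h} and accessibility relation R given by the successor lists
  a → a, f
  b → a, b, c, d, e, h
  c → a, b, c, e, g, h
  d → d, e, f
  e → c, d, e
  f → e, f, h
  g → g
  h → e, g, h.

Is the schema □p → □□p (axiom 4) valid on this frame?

No

By correspondence theory, 4 is valid on a frame iff R is transitive.
Transitive: no — a R f and f R e, but not a R e.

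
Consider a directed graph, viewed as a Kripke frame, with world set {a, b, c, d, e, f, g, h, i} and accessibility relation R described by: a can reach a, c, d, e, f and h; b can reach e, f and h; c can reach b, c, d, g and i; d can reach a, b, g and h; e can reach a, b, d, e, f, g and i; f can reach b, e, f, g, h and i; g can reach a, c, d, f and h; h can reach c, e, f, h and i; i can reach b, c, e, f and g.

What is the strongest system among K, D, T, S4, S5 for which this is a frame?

Serial (axiom D): yes — every world has a successor (e.g. a R a).
Reflexive (axiom T): no — b is not related to itself.
Transitive (axiom 4): no — a R c and c R b, but not a R b.
Euclidean (axiom 5): no — a R c and a R e, but not c R e.
So F validates K, D; T would additionally require R to be reflexive. The strongest is D.

D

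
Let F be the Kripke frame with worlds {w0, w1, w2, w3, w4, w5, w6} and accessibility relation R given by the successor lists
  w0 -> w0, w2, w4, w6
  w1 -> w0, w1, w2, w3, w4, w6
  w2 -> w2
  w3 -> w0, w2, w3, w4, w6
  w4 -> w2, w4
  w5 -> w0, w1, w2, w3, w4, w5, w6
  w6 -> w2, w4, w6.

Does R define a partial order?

Reflexive: yes — every world is R-related to itself.
Transitive: yes — every two-step R-path is closed by a direct edge.
Antisymmetric: yes — no distinct pair is related both ways.
So R is a partial order.

Yes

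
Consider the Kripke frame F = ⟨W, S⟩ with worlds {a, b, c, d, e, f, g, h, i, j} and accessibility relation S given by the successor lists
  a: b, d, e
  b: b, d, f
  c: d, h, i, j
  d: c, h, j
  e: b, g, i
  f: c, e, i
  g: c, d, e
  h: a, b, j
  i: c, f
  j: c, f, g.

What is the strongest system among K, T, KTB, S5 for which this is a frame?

K

Reflexive (axiom T): no — a is not related to itself.
Symmetric (axiom B): no — a S b but not b S a.
Euclidean (axiom 5): no — a S b and a S e, but not b S e.
So F validates K; T would additionally require S to be reflexive. The strongest is K.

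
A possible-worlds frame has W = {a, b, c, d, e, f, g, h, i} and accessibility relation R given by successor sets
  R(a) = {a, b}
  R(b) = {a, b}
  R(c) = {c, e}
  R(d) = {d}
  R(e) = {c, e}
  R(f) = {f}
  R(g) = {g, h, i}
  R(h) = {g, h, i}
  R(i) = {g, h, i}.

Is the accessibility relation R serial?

Serial: yes — every world has a successor (e.g. a R a).

Yes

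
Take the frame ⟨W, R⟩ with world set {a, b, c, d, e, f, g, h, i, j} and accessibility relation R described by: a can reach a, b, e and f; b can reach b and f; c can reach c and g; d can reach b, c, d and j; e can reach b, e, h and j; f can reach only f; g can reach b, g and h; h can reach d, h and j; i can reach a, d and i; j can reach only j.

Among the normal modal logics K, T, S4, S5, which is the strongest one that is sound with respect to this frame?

Reflexive (axiom T): yes — every world is R-related to itself.
Transitive (axiom 4): no — a R e and e R h, but not a R h.
Euclidean (axiom 5): no — a R b and a R e, but not b R e.
So F validates K, T; S4 would additionally require R to be transitive. The strongest is T.

T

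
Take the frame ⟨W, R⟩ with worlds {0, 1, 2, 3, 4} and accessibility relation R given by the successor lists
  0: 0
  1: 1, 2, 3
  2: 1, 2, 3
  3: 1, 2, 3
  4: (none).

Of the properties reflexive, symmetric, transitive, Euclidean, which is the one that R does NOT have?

reflexive

Reflexive: no — 4 is not related to itself.
Symmetric: yes — every pair in R has its reverse in R.
Transitive: yes — every two-step R-path is closed by a direct edge.
Euclidean: yes — any two successors of a common world are R-related.
Only reflexive fails.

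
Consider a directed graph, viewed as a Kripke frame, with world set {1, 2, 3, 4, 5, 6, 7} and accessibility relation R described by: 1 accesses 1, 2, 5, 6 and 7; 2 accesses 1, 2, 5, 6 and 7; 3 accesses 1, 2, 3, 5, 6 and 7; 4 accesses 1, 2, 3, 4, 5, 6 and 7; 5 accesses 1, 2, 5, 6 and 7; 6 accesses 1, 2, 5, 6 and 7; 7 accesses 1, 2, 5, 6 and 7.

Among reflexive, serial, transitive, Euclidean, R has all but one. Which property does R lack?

Euclidean

Reflexive: yes — every world is R-related to itself.
Serial: yes — every world has a successor (e.g. 1 R 1).
Transitive: yes — every two-step R-path is closed by a direct edge.
Euclidean: no — 4 R 1 and 4 R 3, but not 1 R 3.
Only Euclidean fails.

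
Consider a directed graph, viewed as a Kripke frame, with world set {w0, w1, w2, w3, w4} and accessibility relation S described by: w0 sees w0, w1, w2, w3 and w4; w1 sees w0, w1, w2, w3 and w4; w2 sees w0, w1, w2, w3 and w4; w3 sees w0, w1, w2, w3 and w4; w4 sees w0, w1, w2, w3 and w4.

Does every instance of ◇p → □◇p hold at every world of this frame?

By correspondence theory, 5 is valid on a frame iff S is Euclidean.
Euclidean: yes — any two successors of a common world are S-related.

Yes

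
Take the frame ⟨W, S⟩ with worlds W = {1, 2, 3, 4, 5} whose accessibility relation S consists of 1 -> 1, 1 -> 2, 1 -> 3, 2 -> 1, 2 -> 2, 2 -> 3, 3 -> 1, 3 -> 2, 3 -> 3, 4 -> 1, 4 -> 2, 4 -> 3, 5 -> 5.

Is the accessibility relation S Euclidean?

Euclidean: yes — any two successors of a common world are S-related.

Yes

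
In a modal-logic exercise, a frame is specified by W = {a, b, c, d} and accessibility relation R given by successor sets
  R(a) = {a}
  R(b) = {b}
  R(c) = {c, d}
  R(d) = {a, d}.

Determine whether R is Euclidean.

No

Euclidean: no — c R d and c R c, but not d R c.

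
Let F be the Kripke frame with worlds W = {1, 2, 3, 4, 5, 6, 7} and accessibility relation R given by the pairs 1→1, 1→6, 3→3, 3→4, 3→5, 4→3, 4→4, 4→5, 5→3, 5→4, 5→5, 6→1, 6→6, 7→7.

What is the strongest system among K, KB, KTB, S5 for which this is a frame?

Symmetric (axiom B): yes — every pair in R has its reverse in R.
Reflexive (axiom T): no — 2 is not related to itself.
Euclidean (axiom 5): yes — any two successors of a common world are R-related.
So F validates K, KB; KTB would additionally require R to be reflexive. The strongest is KB.

KB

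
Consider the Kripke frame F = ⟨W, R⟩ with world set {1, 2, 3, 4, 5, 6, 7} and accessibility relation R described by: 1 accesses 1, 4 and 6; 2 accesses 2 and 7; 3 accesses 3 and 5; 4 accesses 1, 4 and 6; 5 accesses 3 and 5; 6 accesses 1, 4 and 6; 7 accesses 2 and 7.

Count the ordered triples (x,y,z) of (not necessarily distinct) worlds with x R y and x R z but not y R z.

0

R is Euclidean; there are no such tuples.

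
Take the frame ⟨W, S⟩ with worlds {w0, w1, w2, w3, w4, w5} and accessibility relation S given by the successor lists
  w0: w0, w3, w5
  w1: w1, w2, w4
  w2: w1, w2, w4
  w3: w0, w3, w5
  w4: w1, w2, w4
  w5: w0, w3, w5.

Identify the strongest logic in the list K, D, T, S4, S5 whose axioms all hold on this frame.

S5

Serial (axiom D): yes — every world has a successor (e.g. w0 S w0).
Reflexive (axiom T): yes — every world is S-related to itself.
Transitive (axiom 4): yes — every two-step S-path is closed by a direct edge.
Euclidean (axiom 5): yes — any two successors of a common world are S-related.
So F validates K, D, T, S4, S5. The strongest is S5.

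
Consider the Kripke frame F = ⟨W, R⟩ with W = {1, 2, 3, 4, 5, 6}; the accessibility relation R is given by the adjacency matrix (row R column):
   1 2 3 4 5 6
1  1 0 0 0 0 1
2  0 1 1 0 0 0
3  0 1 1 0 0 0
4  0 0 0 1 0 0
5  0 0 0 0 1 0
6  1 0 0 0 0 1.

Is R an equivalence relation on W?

Yes

Reflexive: yes — every world is R-related to itself.
Symmetric: yes — every pair in R has its reverse in R.
Transitive: yes — every two-step R-path is closed by a direct edge.
So R is an equivalence relation.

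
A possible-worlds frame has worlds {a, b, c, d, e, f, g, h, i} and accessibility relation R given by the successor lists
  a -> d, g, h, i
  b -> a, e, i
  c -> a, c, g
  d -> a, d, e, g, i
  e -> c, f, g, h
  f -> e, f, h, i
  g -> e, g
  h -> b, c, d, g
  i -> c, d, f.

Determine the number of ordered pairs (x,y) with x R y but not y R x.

Enumerating: (a,g), (a,h), (a,i), (b,a), (b,e), (b,i), (c,a), (c,g), (d,e), (d,g), (e,c), (e,h), (f,h), (h,b), (h,c), (h,d), (h,g), (i,c).

18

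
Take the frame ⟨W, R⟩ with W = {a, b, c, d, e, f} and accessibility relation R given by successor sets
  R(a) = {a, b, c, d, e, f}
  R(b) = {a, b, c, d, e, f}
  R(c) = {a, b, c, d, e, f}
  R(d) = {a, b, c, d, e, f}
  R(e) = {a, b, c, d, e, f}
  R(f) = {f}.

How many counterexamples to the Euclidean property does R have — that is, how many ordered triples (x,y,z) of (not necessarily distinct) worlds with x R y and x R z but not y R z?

25

Enumerating: (a,f,a), (a,f,b), (a,f,c), (a,f,d), (a,f,e), (b,f,a), (b,f,b), (b,f,c), (b,f,d), (b,f,e), (c,f,a), (c,f,b), … and 13 more.
Total: 25.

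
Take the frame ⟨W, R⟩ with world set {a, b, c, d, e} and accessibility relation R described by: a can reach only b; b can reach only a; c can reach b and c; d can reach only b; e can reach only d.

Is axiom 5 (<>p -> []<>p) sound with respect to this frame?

No

By correspondence theory, 5 is valid on a frame iff R is Euclidean.
Euclidean: no — a R b and a R b, but not b R b.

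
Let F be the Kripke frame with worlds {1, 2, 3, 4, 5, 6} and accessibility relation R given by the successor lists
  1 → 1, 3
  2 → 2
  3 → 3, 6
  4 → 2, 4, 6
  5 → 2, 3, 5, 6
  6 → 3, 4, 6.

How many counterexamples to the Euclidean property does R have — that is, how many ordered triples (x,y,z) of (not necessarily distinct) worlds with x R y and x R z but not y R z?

Enumerating: (1,3,1), (4,2,4), (4,2,6), (4,6,2), (5,2,3), (5,2,5), (5,2,6), (5,3,2), (5,3,5), (5,6,2), (5,6,5), (6,3,4), (6,4,3).

13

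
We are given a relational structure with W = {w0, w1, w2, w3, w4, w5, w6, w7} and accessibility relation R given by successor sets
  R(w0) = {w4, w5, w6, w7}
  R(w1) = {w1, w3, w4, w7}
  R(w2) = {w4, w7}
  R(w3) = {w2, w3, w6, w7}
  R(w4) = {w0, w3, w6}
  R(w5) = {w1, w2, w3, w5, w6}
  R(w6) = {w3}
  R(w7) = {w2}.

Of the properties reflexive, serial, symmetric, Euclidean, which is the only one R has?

serial

Reflexive: no — w0 is not related to itself.
Serial: yes — every world has a successor (e.g. w0 R w4).
Symmetric: no — w0 R w5 but not w5 R w0.
Euclidean: no — w0 R w4 and w0 R w5, but not w4 R w5.
Only serial holds.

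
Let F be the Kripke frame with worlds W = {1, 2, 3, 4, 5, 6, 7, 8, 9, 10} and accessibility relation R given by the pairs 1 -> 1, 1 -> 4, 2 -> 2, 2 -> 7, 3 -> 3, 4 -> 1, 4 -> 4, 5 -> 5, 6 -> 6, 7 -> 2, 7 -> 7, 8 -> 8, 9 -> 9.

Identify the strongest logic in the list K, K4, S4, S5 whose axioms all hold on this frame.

K4

Transitive (axiom 4): yes — every two-step R-path is closed by a direct edge.
Reflexive (axiom T): no — 10 is not related to itself.
Euclidean (axiom 5): yes — any two successors of a common world are R-related.
So F validates K, K4; S4 would additionally require R to be reflexive. The strongest is K4.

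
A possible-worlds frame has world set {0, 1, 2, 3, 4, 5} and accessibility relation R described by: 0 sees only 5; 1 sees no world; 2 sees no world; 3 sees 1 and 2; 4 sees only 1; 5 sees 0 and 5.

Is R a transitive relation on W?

Transitive: no — 0 R 5 and 5 R 0, but not 0 R 0.

No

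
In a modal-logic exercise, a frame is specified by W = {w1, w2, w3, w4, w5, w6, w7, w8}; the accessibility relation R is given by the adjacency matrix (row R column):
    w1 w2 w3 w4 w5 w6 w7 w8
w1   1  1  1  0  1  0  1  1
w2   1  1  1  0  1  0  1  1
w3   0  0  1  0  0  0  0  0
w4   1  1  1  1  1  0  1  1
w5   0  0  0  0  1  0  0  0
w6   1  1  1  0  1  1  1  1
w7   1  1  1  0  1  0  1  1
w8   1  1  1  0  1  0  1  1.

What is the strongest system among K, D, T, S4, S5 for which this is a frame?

S4

Serial (axiom D): yes — every world has a successor (e.g. w1 R w1).
Reflexive (axiom T): yes — every world is R-related to itself.
Transitive (axiom 4): yes — every two-step R-path is closed by a direct edge.
Euclidean (axiom 5): no — w1 R w3 and w1 R w2, but not w3 R w2.
So F validates K, D, T, S4; S5 would additionally require R to be Euclidean. The strongest is S4.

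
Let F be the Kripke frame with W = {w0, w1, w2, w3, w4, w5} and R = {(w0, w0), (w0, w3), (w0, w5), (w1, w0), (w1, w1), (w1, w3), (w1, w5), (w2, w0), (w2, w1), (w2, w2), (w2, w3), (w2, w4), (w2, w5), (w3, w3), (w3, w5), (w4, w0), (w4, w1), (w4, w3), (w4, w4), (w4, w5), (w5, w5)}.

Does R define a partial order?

Yes

Reflexive: yes — every world is R-related to itself.
Transitive: yes — every two-step R-path is closed by a direct edge.
Antisymmetric: yes — no distinct pair is related both ways.
So R is a partial order.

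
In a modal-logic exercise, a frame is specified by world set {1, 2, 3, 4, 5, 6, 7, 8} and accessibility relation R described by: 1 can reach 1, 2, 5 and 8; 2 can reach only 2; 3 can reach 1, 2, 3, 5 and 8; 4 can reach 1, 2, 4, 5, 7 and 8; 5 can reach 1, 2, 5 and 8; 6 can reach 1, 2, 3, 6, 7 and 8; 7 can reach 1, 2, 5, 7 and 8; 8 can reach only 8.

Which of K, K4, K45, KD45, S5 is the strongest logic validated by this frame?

Transitive (axiom 4): no — 6 R 1 and 1 R 5, but not 6 R 5.
Euclidean (axiom 5): no — 1 R 2 and 1 R 5, but not 2 R 5.
Serial (axiom D): yes — every world has a successor (e.g. 1 R 1).
Reflexive (axiom T): yes — every world is R-related to itself.
So F validates K; K4 would additionally require R to be transitive. The strongest is K.

K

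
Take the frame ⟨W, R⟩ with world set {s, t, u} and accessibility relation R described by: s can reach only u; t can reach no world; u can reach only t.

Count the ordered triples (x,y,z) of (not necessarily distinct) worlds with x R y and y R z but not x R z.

1

Enumerating: (s,u,t).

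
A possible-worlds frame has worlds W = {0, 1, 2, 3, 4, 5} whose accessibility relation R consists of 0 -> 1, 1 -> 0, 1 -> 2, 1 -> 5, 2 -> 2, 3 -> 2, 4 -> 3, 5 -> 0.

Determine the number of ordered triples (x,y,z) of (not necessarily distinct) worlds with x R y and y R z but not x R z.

6

Enumerating: (0,1,0), (0,1,2), (0,1,5), (1,0,1), (4,3,2), (5,0,1).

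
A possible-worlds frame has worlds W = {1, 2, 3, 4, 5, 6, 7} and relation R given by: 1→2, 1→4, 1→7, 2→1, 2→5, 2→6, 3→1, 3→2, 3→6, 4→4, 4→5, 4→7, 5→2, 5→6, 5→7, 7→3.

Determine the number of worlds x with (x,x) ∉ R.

6

Enumerating: 1, 2, 3, 5, 6, 7.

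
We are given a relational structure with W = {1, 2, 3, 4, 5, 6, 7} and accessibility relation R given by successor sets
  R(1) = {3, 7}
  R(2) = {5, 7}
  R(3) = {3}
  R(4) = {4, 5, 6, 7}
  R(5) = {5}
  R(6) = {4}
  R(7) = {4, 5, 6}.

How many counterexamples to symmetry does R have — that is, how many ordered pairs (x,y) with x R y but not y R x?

Enumerating: (1,3), (1,7), (2,5), (2,7), (4,5), (7,5), (7,6).

7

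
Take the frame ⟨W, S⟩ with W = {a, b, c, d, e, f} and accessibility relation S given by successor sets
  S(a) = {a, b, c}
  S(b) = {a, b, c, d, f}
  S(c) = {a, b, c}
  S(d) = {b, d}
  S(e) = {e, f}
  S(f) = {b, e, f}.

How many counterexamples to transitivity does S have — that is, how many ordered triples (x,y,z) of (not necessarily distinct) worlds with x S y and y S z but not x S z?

Enumerating: (a,b,d), (a,b,f), (b,f,e), (c,b,d), (c,b,f), (d,b,a), (d,b,c), (d,b,f), (e,f,b), (f,b,a), (f,b,c), (f,b,d).

12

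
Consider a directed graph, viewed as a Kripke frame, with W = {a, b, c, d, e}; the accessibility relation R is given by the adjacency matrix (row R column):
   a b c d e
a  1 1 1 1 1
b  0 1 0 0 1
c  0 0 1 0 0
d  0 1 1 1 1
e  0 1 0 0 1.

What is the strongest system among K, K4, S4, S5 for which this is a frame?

Transitive (axiom 4): yes — every two-step R-path is closed by a direct edge.
Reflexive (axiom T): yes — every world is R-related to itself.
Euclidean (axiom 5): no — a R b and a R c, but not b R c.
So F validates K, K4, S4; S5 would additionally require R to be Euclidean. The strongest is S4.

S4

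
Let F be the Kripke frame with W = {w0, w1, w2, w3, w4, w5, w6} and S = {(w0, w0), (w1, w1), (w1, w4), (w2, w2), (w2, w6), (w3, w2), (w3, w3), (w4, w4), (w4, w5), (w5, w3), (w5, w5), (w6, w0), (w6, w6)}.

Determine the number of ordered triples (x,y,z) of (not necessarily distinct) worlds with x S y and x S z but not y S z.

6

Enumerating: (w1,w4,w1), (w2,w6,w2), (w3,w2,w3), (w4,w5,w4), (w5,w3,w5), (w6,w0,w6).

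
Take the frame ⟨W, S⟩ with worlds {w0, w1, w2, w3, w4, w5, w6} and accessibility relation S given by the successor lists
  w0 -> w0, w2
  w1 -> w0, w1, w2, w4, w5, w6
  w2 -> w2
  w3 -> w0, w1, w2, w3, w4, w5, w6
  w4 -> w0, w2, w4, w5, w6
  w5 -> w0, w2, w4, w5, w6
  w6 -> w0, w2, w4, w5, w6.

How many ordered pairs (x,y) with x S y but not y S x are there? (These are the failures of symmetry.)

Enumerating: (w0,w2), (w1,w0), (w1,w2), (w1,w4), (w1,w5), (w1,w6), (w3,w0), (w3,w1), (w3,w2), (w3,w4), (w3,w5), (w3,w6), (w4,w0), (w4,w2), (w5,w0), (w5,w2), (w6,w0), (w6,w2).

18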